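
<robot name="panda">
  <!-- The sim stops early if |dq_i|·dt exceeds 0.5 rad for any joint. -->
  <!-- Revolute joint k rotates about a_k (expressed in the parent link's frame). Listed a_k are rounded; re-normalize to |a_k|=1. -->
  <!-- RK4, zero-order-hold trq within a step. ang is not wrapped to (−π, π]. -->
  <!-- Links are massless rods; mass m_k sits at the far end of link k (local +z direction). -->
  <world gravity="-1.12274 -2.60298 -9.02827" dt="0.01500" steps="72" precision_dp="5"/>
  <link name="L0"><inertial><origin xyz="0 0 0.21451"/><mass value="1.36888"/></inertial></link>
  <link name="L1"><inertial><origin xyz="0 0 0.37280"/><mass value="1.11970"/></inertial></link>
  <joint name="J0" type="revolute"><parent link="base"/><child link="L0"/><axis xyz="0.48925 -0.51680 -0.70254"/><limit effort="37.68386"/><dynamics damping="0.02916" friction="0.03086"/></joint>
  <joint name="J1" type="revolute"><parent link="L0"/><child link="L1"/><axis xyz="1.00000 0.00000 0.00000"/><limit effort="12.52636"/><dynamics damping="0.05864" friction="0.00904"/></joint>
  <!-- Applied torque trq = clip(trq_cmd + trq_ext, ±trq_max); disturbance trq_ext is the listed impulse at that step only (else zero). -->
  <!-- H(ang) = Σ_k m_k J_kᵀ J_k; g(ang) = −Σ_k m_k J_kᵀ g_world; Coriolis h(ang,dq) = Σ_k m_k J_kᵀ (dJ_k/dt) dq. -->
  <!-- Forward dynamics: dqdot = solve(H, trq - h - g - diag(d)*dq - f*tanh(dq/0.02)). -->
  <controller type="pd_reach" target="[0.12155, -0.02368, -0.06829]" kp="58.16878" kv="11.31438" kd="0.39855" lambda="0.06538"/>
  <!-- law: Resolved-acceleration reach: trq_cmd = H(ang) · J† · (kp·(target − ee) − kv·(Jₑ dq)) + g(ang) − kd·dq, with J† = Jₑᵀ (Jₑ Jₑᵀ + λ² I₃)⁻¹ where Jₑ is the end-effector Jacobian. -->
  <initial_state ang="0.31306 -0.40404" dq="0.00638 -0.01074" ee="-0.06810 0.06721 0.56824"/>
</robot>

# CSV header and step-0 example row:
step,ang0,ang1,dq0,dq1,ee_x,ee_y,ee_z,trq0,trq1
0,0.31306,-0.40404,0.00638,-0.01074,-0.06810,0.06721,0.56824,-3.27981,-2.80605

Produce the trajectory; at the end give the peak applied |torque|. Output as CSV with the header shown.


step,ang0,ang1,dq0,dq1,ee_x,ee_y,ee_z,trq0,trq1
1,0.31388,-0.40656,0.10106,-0.32365,-0.06806,0.06790,0.56803,-3.04362,-2.27886
2,0.31584,-0.41318,0.16061,-0.55911,-0.06790,0.06976,0.56745,-2.80687,-1.88195
3,0.31860,-0.42298,0.20770,-0.74814,-0.06762,0.07254,0.56657,-2.58044,-1.57592
4,0.32207,-0.43541,0.25548,-0.91041,-0.06723,0.07606,0.56542,-2.36773,-1.33456
5,0.32633,-0.45018,0.31257,-1.05934,-0.06676,0.08020,0.56401,-2.16864,-1.13985
6,0.33156,-0.46715,0.38527,-1.20465,-0.06625,0.08484,0.56233,-1.98101,-0.97920
7,0.33803,-0.48633,0.47885,-1.35385,-0.06573,0.08992,0.56034,-1.80138,-0.84368
8,0.34610,-0.50782,0.59860,-1.51332,-0.06524,0.09537,0.55803,-1.62524,-0.72678
9,0.35621,-0.53182,0.75055,-1.68913,-0.06481,0.10115,0.55535,-1.44697,-0.62366
10,0.36888,-0.55863,0.94225,-1.88763,-0.06446,0.10720,0.55224,-1.25959,-0.53054
11,0.38480,-0.58864,1.18362,-2.11610,-0.06419,0.11349,0.54865,-1.05415,-0.44424
12,0.40481,-0.62236,1.48787,-2.38322,-0.06400,0.11994,0.54449,-0.81917,-0.36186
13,0.42997,-0.66045,1.87253,-2.69958,-0.06384,0.12648,0.53966,-0.54044,-0.28045
14,0.46167,-0.70376,2.35989,-3.07763,-0.06365,0.13299,0.53404,-0.20314,-0.19706
15,0.50164,-0.75330,2.97528,-3.53009,-0.06328,0.13930,0.52749,0.19839,-0.10954
16,0.55196,-0.81025,3.73860,-4.06410,-0.06248,0.14515,0.51988,0.63191,-0.01969
17,0.61483,-0.87577,4.63967,-4.66630,-0.06087,0.15012,0.51106,0.97006,0.06022
18,0.69167,-0.95044,5.59032,-5.27676,-0.05791,0.15366,0.50100,0.95858,0.10377
19,0.78172,-1.03348,6.38652,-5.77516,-0.05301,0.15514,0.48988,0.38833,0.09126
20,0.88076,-1.12219,6.78746,-6.03788,-0.04580,0.15413,0.47803,-0.58160,0.05155
21,0.98213,-1.21285,6.71013,-6.04496,-0.03634,0.15065,0.46585,-1.52229,0.05408
22,1.07956,-1.30227,6.27830,-5.88396,-0.02508,0.14518,0.45357,-2.16310,0.14673
23,1.16914,-1.38873,5.67649,-5.65589,-0.01256,0.13834,0.44120,-2.48733,0.33064
24,1.24940,-1.47172,5.03842,-5.42219,0.00074,0.13071,0.42863,-2.58301,0.58217
25,1.32033,-1.55137,4.43379,-5.20825,0.01445,0.12271,0.41574,-2.53938,0.87546
26,1.38266,-1.62800,3.89046,-5.01999,0.02829,0.11459,0.40239,-2.41940,1.19078
27,1.43737,-1.70200,3.41468,-4.85520,0.04205,0.10655,0.38852,-2.26216,1.51495
28,1.48543,-1.77367,3.00307,-4.70905,0.05554,0.09869,0.37409,-2.09046,1.83943
29,1.52776,-1.84327,2.64862,-4.57642,0.06862,0.09108,0.35910,-1.91713,2.15858
30,1.56515,-1.91094,2.34355,-4.45279,0.08115,0.08376,0.34356,-1.74906,2.46850
31,1.59829,-1.97681,2.08051,-4.33444,0.09303,0.07677,0.32753,-1.58974,2.76626
32,1.62777,-2.04092,1.85302,-4.21846,0.10417,0.07012,0.31108,-1.44076,3.04955
33,1.65405,-2.10330,1.65558,-4.10269,0.11450,0.06382,0.29430,-1.30264,3.31644
34,1.67758,-2.16394,1.48358,-3.98555,0.12397,0.05789,0.27726,-1.17532,3.56536
35,1.69869,-2.22280,1.33322,-3.86602,0.13253,0.05233,0.26008,-1.05849,3.79500
36,1.71769,-2.27985,1.20139,-3.74348,0.14018,0.04713,0.24287,-0.95170,4.00436
37,1.73483,-2.33505,1.08550,-3.61769,0.14692,0.04229,0.22571,-0.85448,4.19274
38,1.75034,-2.38833,0.98347,-3.48869,0.15275,0.03780,0.20872,-0.76633,4.35976
39,1.76441,-2.43966,0.89355,-3.35675,0.15771,0.03366,0.19199,-0.68677,4.50536
40,1.77721,-2.48899,0.81431,-3.22229,0.16184,0.02984,0.17561,-0.61533,4.62978
41,1.78890,-2.53629,0.74456,-3.08591,0.16519,0.02633,0.15966,-0.55157,4.73355
42,1.79961,-2.58154,0.68330,-2.94826,0.16781,0.02312,0.14421,-0.49502,4.81747
43,1.80946,-2.62472,0.62967,-2.81005,0.16977,0.02018,0.12931,-0.44526,4.88257
44,1.81855,-2.66583,0.58294,-2.67203,0.17113,0.01751,0.11501,-0.40181,4.93005
45,1.82699,-2.70488,0.54243,-2.53492,0.17195,0.01507,0.10135,-0.36424,4.96127
46,1.83487,-2.74188,0.50758,-2.39943,0.17231,0.01286,0.08836,-0.33207,4.97769
47,1.84226,-2.77687,0.47782,-2.26622,0.17227,0.01084,0.07604,-0.30487,4.98083
48,1.84924,-2.80989,0.45265,-2.13589,0.17188,0.00901,0.06441,-0.28217,4.97222
49,1.85588,-2.84097,0.43159,-2.00898,0.17122,0.00734,0.05347,-0.26352,4.95339
50,1.86222,-2.87018,0.41416,-1.88593,0.17032,0.00582,0.04321,-0.24850,4.92581
51,1.86833,-2.89758,0.39991,-1.76715,0.16925,0.00444,0.03360,-0.23669,4.89091
52,1.87425,-2.92323,0.38843,-1.65293,0.16804,0.00318,0.02465,-0.22768,4.85000
53,1.88001,-2.94720,0.37929,-1.54351,0.16673,0.00204,0.01632,-0.22110,4.80432
54,1.88565,-2.96957,0.37211,-1.43906,0.16535,0.00098,0.00858,-0.21661,4.75499
55,1.89119,-2.99042,0.36652,-1.33967,0.16394,0.00002,0.00142,-0.21388,4.70301
56,1.89666,-3.00980,0.36218,-1.24540,0.16253,-0.00086,-0.00520,-0.21261,4.64929
57,1.90207,-3.02782,0.35880,-1.15623,0.16112,-0.00167,-0.01131,-0.21254,4.59460
58,1.90744,-3.04453,0.35609,-1.07212,0.15974,-0.00242,-0.01694,-0.21343,4.53963
59,1.91277,-3.06002,0.35381,-0.99298,0.15839,-0.00311,-0.02211,-0.21506,4.48496
60,1.91806,-3.07436,0.35177,-0.91869,0.15710,-0.00374,-0.02686,-0.21726,4.43106
61,1.92333,-3.08762,0.34977,-0.84910,0.15587,-0.00434,-0.03122,-0.21984,4.37833
62,1.92856,-3.09987,0.34770,-0.78405,0.15470,-0.00488,-0.03520,-0.22266,4.32710
63,1.93377,-3.11118,0.34542,-0.72337,0.15360,-0.00539,-0.03885,-0.22562,4.27762
64,1.93893,-3.12161,0.34287,-0.66685,0.15256,-0.00587,-0.04217,-0.22859,4.23008
65,1.94406,-3.13122,0.33997,-0.61431,0.15159,-0.00632,-0.04521,-0.23150,4.18462
66,1.94913,-3.14007,0.33671,-0.56554,0.15070,-0.00673,-0.04797,-0.23428,4.14132
67,1.95416,-3.14821,0.33307,-0.52035,0.14986,-0.00713,-0.05049,-0.23687,4.10024
68,1.95913,-3.15570,0.32903,-0.47852,0.14910,-0.00750,-0.05278,-0.23923,4.06140
69,1.96404,-3.16259,0.32463,-0.43987,0.14839,-0.00785,-0.05485,-0.24133,4.02479
70,1.96887,-3.16893,0.31988,-0.40420,0.14775,-0.00818,-0.05674,-0.24316,3.99037
71,1.97364,-3.17474,0.31482,-0.37131,0.14716,-0.00850,-0.05844,-0.24470,3.95810
72,1.97832,-3.18009,0.30948,-0.34104,0.14662,-0.00880,-0.05999,,
# max |trq| (N·m): 4.98083


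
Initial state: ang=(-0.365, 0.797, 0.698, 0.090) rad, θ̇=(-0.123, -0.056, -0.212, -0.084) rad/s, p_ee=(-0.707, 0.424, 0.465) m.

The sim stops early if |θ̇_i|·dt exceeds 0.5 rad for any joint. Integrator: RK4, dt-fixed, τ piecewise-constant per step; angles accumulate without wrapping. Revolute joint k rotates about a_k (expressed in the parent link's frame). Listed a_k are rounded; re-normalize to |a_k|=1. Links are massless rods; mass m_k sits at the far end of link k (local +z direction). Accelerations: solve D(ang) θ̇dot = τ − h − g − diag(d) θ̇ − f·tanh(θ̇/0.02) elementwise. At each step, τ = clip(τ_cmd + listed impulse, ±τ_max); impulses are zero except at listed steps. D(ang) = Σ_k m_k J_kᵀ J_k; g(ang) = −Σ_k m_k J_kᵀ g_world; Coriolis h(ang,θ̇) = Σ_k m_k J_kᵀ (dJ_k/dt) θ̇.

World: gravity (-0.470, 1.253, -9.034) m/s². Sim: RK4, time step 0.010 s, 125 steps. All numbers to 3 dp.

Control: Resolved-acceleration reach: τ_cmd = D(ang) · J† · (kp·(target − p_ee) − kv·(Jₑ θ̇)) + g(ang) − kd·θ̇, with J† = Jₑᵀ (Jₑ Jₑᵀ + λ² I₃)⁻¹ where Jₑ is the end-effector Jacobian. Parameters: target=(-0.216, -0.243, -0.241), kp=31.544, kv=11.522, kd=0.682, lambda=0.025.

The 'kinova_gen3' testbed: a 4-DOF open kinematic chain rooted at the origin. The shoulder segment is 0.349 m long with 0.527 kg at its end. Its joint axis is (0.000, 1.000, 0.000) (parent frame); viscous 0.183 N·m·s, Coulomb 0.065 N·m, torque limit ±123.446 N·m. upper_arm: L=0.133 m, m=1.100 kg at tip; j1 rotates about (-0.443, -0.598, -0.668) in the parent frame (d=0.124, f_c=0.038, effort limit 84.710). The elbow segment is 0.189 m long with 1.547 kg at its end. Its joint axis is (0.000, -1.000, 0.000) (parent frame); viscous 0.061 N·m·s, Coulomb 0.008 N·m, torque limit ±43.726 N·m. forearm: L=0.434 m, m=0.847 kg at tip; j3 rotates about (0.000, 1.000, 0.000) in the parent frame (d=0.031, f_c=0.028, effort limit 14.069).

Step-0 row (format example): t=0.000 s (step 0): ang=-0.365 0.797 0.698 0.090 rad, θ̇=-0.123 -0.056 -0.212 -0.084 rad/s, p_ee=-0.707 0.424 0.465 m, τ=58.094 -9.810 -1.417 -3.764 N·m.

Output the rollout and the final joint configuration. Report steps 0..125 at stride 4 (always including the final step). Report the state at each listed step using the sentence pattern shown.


t=0.040 s (step 4): ang=-0.317 0.760 0.763 0.036 rad, θ̇=2.216 -1.447 2.746 -2.561 rad/s, p_ee=-0.698 0.409 0.451 m, τ=33.722 -7.250 -4.208 0.031 N·m.
t=0.080 s (step 8): ang=-0.210 0.700 0.885 -0.093 rad, θ̇=2.941 -1.439 3.182 -3.626 rad/s, p_ee=-0.669 0.374 0.419 m, τ=14.618 -5.719 -4.057 1.571 N·m.
t=0.120 s (step 12): ang=-0.092 0.648 1.011 -0.238 rad, θ̇=2.868 -1.153 3.093 -3.493 rad/s, p_ee=-0.628 0.329 0.381 m, τ=4.009 -5.096 -4.224 2.209 N·m.
t=0.160 s (step 16): ang=0.015 0.607 1.131 -0.368 rad, θ̇=2.475 -0.928 2.908 -3.005 rad/s, p_ee=-0.583 0.281 0.340 m, τ=-0.839 -5.082 -4.875 2.636 N·m.
t=0.200 s (step 20): ang=0.104 0.573 1.243 -0.478 rad, θ̇=1.972 -0.802 2.714 -2.503 rad/s, p_ee=-0.537 0.234 0.298 m, τ=-2.769 -5.318 -5.666 2.961 N·m.
t=0.240 s (step 24): ang=0.173 0.542 1.348 -0.569 rad, θ̇=1.440 -0.759 2.530 -2.063 rad/s, p_ee=-0.495 0.189 0.255 m, τ=-3.387 -5.567 -6.369 3.166 N·m.
t=0.280 s (step 28): ang=0.220 0.511 1.446 -0.644 rad, θ̇=0.909 -0.785 2.357 -1.695 rad/s, p_ee=-0.456 0.150 0.212 m, τ=-3.465 -5.712 -6.887 3.241 N·m.
t=0.320 s (step 32): ang=0.245 0.478 1.536 -0.706 rad, θ̇=0.387 -0.874 2.186 -1.395 rad/s, p_ee=-0.420 0.114 0.171 m, τ=-3.339 -5.721 -7.194 3.196 N·m.
t=0.360 s (step 36): ang=0.251 0.440 1.620 -0.757 rad, θ̇=-0.122 -1.025 2.013 -1.160 rad/s, p_ee=-0.388 0.084 0.131 m, τ=-3.143 -5.600 -7.299 3.053 N·m.
t=0.400 s (step 40): ang=0.236 0.395 1.697 -0.800 rad, θ̇=-0.619 -1.248 1.834 -0.990 rad/s, p_ee=-0.359 0.058 0.094 m, τ=-2.904 -5.379 -7.224 2.836 N·m.
t=0.440 s (step 44): ang=0.201 0.339 1.767 -0.837 rad, θ̇=-1.113 -1.565 1.648 -0.891 rad/s, p_ee=-0.333 0.037 0.061 m, τ=-2.517 -5.102 -6.992 2.569 N·m.
t=0.480 s (step 48): ang=0.147 0.268 1.829 -0.872 rad, θ̇=-1.605 -2.013 1.463 -0.869 rad/s, p_ee=-0.310 0.021 0.031 m, τ=-1.880 -4.832 -6.629 2.274 N·m.
t=0.520 s (step 52): ang=0.073 0.176 1.884 -0.908 rad, θ̇=-2.100 -2.664 1.291 -0.944 rad/s, p_ee=-0.291 0.009 0.004 m, τ=-0.939 -4.672 -6.180 1.980 N·m.
t=0.560 s (step 56): ang=-0.021 0.051 1.933 -0.950 rad, θ̇=-2.632 -3.660 1.125 -1.188 rad/s, p_ee=-0.277 0.002 -0.019 m, τ=-0.627 -4.529 -5.848 1.750 N·m.
t=0.600 s (step 60): ang=-0.140 -0.114 1.966 -1.010 rad, θ̇=-3.291 -4.124 0.254 -1.948 rad/s, p_ee=-0.267 -0.002 -0.039 m, τ=-9.225 0.505 -6.159 1.779 N·m.
t=0.640 s (step 64): ang=-0.281 -0.208 1.921 -1.104 rad, θ̇=-3.755 -0.547 -2.396 -2.596 rad/s, p_ee=-0.265 -0.003 -0.059 m, τ=-10.022 1.318 -3.695 1.214 N·m.
t=0.680 s (step 68): ang=-0.447 -0.219 1.803 -1.217 rad, θ̇=-4.630 -0.777 -3.235 -3.084 rad/s, p_ee=-0.269 -0.006 -0.083 m, τ=-1.244 -3.646 -1.516 0.247 N·m.
t=0.720 s (step 72): ang=-0.646 -0.293 1.677 -1.346 rad, θ̇=-5.201 -2.723 -3.058 -3.315 rad/s, p_ee=-0.278 -0.014 -0.113 m, τ=12.476 -4.741 -0.061 -0.762 N·m.
t=0.760 s (step 76): ang=-0.852 -0.415 1.559 -1.472 rad, θ̇=-4.964 -3.180 -2.816 -2.870 rad/s, p_ee=-0.286 -0.026 -0.148 m, τ=22.759 -5.443 0.337 -1.880 N·m.
t=0.800 s (step 80): ang=-1.036 -0.537 1.457 -1.569 rad, θ̇=-4.184 -2.857 -2.190 -1.896 rad/s, p_ee=-0.291 -0.043 -0.184 m, τ=29.187 -6.701 -0.270 -2.854 N·m.
t=0.840 s (step 84): ang=-1.184 -0.642 1.386 -1.625 rad, θ̇=-3.204 -2.395 -1.357 -0.926 rad/s, p_ee=-0.292 -0.061 -0.219 m, τ=30.918 -7.514 -1.163 -3.319 N·m.
t=0.880 s (step 88): ang=-1.294 -0.730 1.346 -1.648 rad, θ̇=-2.318 -2.063 -0.662 -0.325 rad/s, p_ee=-0.290 -0.078 -0.248 m, τ=29.283 -7.548 -1.786 -3.239 N·m.
t=0.920 s (step 92): ang=-1.372 -0.809 1.330 -1.656 rad, θ̇=-1.641 -1.883 -0.218 -0.076 rad/s, p_ee=-0.286 -0.093 -0.269 m, τ=26.317 -7.096 -2.084 -2.857 N·m.
t=0.960 s (step 96): ang=-1.428 -0.882 1.326 -1.657 rad, θ̇=-1.163 -1.790 0.021 -0.023 rad/s, p_ee=-0.282 -0.105 -0.283 m, τ=23.322 -6.502 -2.193 -2.407 N·m.
t=1.000 s (step 100): ang=-1.467 -0.953 1.329 -1.658 rad, θ̇=-0.840 -1.728 0.130 -0.045 rad/s, p_ee=-0.279 -0.116 -0.292 m, τ=20.809 -5.953 -2.223 -2.006 N·m.
t=1.040 s (step 104): ang=-1.496 -1.021 1.336 -1.661 rad, θ̇=-0.625 -1.676 0.171 -0.080 rad/s, p_ee=-0.277 -0.124 -0.297 m, τ=18.873 -5.507 -2.247 -1.685 N·m.
t=1.080 s (step 108): ang=-1.518 -1.087 1.342 -1.665 rad, θ̇=-0.488 -1.624 0.170 -0.114 rad/s, p_ee=-0.276 -0.132 -0.299 m, τ=17.424 -5.156 -2.285 -1.430 N·m.
t=1.120 s (step 112): ang=-1.536 -1.151 1.349 -1.670 rad, θ̇=-0.407 -1.569 0.144 -0.143 rad/s, p_ee=-0.275 -0.139 -0.300 m, τ=16.360 -4.885 -2.344 -1.224 N·m.
t=1.160 s (step 116): ang=-1.552 -1.212 1.354 -1.676 rad, θ̇=-0.364 -1.510 0.104 -0.167 rad/s, p_ee=-0.276 -0.146 -0.300 m, τ=15.596 -4.681 -2.423 -1.053 N·m.
t=1.200 s (step 120): ang=-1.566 -1.271 1.357 -1.683 rad, θ̇=-0.348 -1.447 0.057 -0.186 rad/s, p_ee=-0.276 -0.152 -0.299 m, τ=15.065 -4.532 -2.519 -0.906 N·m.
t=1.240 s (step 124): ang=-1.580 -1.328 1.358 -1.691 rad, θ̇=-0.348 -1.384 0.010 -0.200 rad/s, p_ee=-0.276 -0.158 -0.299 m, τ=14.714 -4.430 -2.627 -0.775 N·m.
t=1.250 s (step 125): ang=-1.583 -1.342 1.358 -1.693 rad, θ̇=-0.349 -1.369 -0.000 -0.202 rad/s, p_ee=-0.276 -0.160 -0.299 m.
final ang (rad): -1.583 -1.342 1.358 -1.693


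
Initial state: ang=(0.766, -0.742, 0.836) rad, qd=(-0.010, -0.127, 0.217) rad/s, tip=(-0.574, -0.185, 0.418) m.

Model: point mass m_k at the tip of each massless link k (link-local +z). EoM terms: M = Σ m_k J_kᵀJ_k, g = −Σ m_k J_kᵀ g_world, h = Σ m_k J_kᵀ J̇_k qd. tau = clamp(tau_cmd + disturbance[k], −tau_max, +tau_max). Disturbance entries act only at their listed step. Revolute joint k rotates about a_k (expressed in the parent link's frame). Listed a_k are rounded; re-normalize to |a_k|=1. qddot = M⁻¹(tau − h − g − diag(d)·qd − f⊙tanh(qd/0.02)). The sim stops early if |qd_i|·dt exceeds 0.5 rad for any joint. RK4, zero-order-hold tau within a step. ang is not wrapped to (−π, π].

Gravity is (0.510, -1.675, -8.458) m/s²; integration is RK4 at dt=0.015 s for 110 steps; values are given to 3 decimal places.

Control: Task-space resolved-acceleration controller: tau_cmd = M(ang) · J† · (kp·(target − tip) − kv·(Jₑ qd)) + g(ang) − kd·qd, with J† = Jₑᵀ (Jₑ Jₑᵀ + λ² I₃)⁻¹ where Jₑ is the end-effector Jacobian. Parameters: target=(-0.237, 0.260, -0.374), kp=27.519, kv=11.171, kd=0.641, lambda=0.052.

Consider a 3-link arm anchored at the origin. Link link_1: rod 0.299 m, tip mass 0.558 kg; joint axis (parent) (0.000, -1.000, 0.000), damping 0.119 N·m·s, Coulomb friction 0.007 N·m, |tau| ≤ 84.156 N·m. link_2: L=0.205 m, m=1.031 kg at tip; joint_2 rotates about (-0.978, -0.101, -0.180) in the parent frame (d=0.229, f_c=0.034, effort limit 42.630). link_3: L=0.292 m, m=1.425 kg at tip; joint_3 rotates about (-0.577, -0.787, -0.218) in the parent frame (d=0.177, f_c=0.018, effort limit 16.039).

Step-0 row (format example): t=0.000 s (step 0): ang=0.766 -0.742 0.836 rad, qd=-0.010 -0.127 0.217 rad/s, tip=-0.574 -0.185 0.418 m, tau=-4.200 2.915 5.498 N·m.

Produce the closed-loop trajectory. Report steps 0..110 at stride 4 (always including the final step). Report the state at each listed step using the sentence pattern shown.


t=0.060 s (step 4): ang=0.752 -0.817 1.018 rad, qd=-0.183 -1.685 4.123 rad/s, tip=-0.568 -0.172 0.394 m, tau=-5.287 3.432 1.070 N·m.
t=0.120 s (step 8): ang=0.755 -0.918 1.265 rad, qd=0.304 -1.635 4.002 rad/s, tip=-0.561 -0.149 0.354 m, tau=-5.708 3.031 0.645 N·m.
t=0.180 s (step 12): ang=0.789 -1.010 1.495 rad, qd=0.806 -1.417 3.646 rad/s, tip=-0.555 -0.121 0.307 m, tau=-6.609 2.537 0.537 N·m.
t=0.240 s (step 16): ang=0.850 -1.086 1.702 rad, qd=1.245 -1.089 3.246 rad/s, tip=-0.551 -0.090 0.254 m, tau=-7.601 2.005 0.603 N·m.
t=0.300 s (step 20): ang=0.936 -1.139 1.884 rad, qd=1.592 -0.670 2.822 rad/s, tip=-0.547 -0.059 0.199 m, tau=-8.532 1.479 0.817 N·m.
t=0.360 s (step 24): ang=1.039 -1.165 2.040 rad, qd=1.833 -0.203 2.385 rad/s, tip=-0.542 -0.027 0.141 m, tau=-9.363 1.012 1.138 N·m.
t=0.420 s (step 28): ang=1.154 -1.164 2.171 rad, qd=1.972 0.237 1.959 rad/s, tip=-0.533 0.003 0.083 m, tau=-10.097 0.673 1.514 N·m.
t=0.480 s (step 32): ang=1.274 -1.138 2.276 rad, qd=2.016 0.637 1.529 rad/s, tip=-0.519 0.030 0.026 m, tau=-10.733 0.427 1.926 N·m.
t=0.540 s (step 36): ang=1.394 -1.090 2.355 rad, qd=1.977 0.956 1.118 rad/s, tip=-0.502 0.055 -0.028 m, tau=-11.263 0.270 2.320 N·m.
t=0.600 s (step 40): ang=1.510 -1.025 2.411 rad, qd=1.871 1.167 0.749 rad/s, tip=-0.480 0.077 -0.078 m, tau=-11.661 0.200 2.661 N·m.
t=0.660 s (step 44): ang=1.618 -0.952 2.446 rad, qd=1.714 1.268 0.437 rad/s, tip=-0.456 0.095 -0.122 m, tau=-11.894 0.204 2.926 N·m.
t=0.720 s (step 48): ang=1.715 -0.875 2.465 rad, qd=1.526 1.278 0.189 rad/s, tip=-0.430 0.110 -0.161 m, tau=-11.942 0.269 3.112 N·m.
t=0.780 s (step 52): ang=1.801 -0.800 2.470 rad, qd=1.324 1.225 0.003 rad/s, tip=-0.405 0.123 -0.193 m, tau=-11.813 0.378 3.225 N·m.
t=0.840 s (step 56): ang=1.874 -0.729 2.467 rad, qd=1.126 1.132 -0.116 rad/s, tip=-0.382 0.133 -0.220 m, tau=-11.542 0.513 3.261 N·m.
t=0.900 s (step 60): ang=1.936 -0.664 2.457 rad, qd=0.937 1.036 -0.207 rad/s, tip=-0.360 0.142 -0.241 m, tau=-11.182 0.655 3.277 N·m.
t=0.960 s (step 64): ang=1.987 -0.605 2.442 rad, qd=0.767 0.941 -0.271 rad/s, tip=-0.341 0.149 -0.258 m, tau=-10.784 0.800 3.275 N·m.
t=1.020 s (step 68): ang=2.028 -0.551 2.425 rad, qd=0.620 0.853 -0.312 rad/s, tip=-0.324 0.155 -0.272 m, tau=-10.387 0.940 3.261 N·m.
t=1.080 s (step 72): ang=2.062 -0.502 2.405 rad, qd=0.496 0.775 -0.338 rad/s, tip=-0.310 0.161 -0.284 m, tau=-10.018 1.071 3.241 N·m.
t=1.140 s (step 76): ang=2.088 -0.458 2.384 rad, qd=0.393 0.706 -0.352 rad/s, tip=-0.299 0.166 -0.293 m, tau=-9.689 1.191 3.219 N·m.
t=1.200 s (step 80): ang=2.109 -0.417 2.363 rad, qd=0.310 0.646 -0.358 rad/s, tip=-0.289 0.171 -0.301 m, tau=-9.406 1.300 3.197 N·m.
t=1.260 s (step 84): ang=2.126 -0.380 2.341 rad, qd=0.243 0.593 -0.359 rad/s, tip=-0.280 0.175 -0.307 m, tau=-9.167 1.400 3.176 N·m.
t=1.320 s (step 88): ang=2.139 -0.346 2.320 rad, qd=0.190 0.547 -0.355 rad/s, tip=-0.273 0.179 -0.312 m, tau=-8.968 1.490 3.156 N·m.
t=1.380 s (step 92): ang=2.149 -0.314 2.299 rad, qd=0.148 0.506 -0.349 rad/s, tip=-0.267 0.182 -0.317 m, tau=-8.804 1.573 3.136 N·m.
t=1.440 s (step 96): ang=2.157 -0.285 2.278 rad, qd=0.115 0.469 -0.341 rad/s, tip=-0.262 0.186 -0.321 m, tau=-8.670 1.648 3.117 N·m.
t=1.500 s (step 100): ang=2.163 -0.258 2.258 rad, qd=0.089 0.436 -0.332 rad/s, tip=-0.258 0.189 -0.325 m, tau=-8.561 1.717 3.098 N·m.
t=1.560 s (step 104): ang=2.168 -0.233 2.238 rad, qd=0.069 0.406 -0.322 rad/s, tip=-0.255 0.192 -0.328 m, tau=-8.472 1.781 3.080 N·m.
t=1.620 s (step 108): ang=2.171 -0.209 2.219 rad, qd=0.053 0.378 -0.311 rad/s, tip=-0.252 0.195 -0.331 m, tau=-8.399 1.839 3.062 N·m.
t=1.650 s (step 110): ang=2.173 -0.198 2.210 rad, qd=0.046 0.366 -0.305 rad/s, tip=-0.251 0.196 -0.332 m.


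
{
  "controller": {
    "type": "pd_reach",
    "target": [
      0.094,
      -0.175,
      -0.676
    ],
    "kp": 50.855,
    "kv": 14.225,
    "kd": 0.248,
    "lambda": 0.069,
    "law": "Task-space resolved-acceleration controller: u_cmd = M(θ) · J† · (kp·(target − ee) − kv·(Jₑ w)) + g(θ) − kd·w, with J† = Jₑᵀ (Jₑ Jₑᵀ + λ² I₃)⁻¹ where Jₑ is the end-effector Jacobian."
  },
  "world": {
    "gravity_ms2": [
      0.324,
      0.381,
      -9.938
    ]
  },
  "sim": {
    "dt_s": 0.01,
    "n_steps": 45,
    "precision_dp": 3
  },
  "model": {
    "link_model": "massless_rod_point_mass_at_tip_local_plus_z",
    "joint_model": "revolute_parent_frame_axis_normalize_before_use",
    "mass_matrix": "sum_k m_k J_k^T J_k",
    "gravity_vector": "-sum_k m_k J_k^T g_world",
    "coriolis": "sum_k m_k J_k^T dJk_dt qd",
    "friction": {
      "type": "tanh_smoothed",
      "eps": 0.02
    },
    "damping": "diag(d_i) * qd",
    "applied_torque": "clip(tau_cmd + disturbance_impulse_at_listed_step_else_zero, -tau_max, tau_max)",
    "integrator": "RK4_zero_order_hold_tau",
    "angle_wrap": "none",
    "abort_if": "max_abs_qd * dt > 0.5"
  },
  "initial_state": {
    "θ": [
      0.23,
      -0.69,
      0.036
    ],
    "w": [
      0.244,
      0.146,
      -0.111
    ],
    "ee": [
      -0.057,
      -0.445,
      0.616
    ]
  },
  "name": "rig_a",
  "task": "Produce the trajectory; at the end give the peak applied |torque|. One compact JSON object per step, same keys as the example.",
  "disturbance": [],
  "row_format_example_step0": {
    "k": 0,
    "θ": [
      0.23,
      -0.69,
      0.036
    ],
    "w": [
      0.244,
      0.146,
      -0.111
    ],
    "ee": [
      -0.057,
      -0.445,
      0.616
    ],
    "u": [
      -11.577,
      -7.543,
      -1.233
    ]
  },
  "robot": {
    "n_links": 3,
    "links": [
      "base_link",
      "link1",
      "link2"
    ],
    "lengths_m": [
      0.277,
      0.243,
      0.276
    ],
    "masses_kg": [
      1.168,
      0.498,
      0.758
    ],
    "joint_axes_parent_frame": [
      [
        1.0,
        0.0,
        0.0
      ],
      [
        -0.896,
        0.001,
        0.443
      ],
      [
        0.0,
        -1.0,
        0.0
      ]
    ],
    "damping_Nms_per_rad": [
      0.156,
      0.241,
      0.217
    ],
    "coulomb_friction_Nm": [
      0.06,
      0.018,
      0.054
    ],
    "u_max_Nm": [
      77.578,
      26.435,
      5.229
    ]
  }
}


{"k":1,"\u03b8":[0.223,-0.706,0.026],"w":[-1.514,-3.212,-1.832],"ee":[-0.056,-0.447,0.613],"u":[-11.862,-5.33,-0.76]}
{"k":2,"\u03b8":[0.202,-0.75,0.001],"w":[-2.799,-5.568,-3.148],"ee":[-0.056,-0.448,0.607],"u":[-11.272,-4.009,-0.608]}
{"k":3,"\u03b8":[0.169,-0.814,-0.036],"w":[-3.696,-7.105,-4.207],"ee":[-0.056,-0.448,0.597],"u":[-9.864,-3.279,-0.63]}
{"k":4,"\u03b8":[0.129,-0.889,-0.082],"w":[-4.276,-8.007,-5.045],"ee":[-0.056,-0.447,0.585],"u":[-7.891,-2.888,-0.745]}
{"k":5,"\u03b8":[0.085,-0.972,-0.136],"w":[-4.603,-8.447,-5.672],"ee":[-0.056,-0.446,0.57],"u":[-5.689,-2.642,-0.895]}
{"k":6,"\u03b8":[0.038,-1.057,-0.195],"w":[-4.733,-8.574,-6.098],"ee":[-0.056,-0.443,0.554],"u":[-3.55,-2.413,-1.039]}
{"k":7,"\u03b8":[-0.009,-1.142,-0.257],"w":[-4.717,-8.504,-6.351],"ee":[-0.057,-0.439,0.535],"u":[-1.659,-2.135,-1.148]}
{"k":8,"\u03b8":[-0.056,-1.227,-0.321],"w":[-4.593,-8.321,-6.463],"ee":[-0.058,-0.434,0.515],"u":[-0.099,-1.783,-1.21]}
{"k":9,"\u03b8":[-0.101,-1.308,-0.386],"w":[-4.393,-8.081,-6.466],"ee":[-0.059,-0.429,0.494],"u":[1.121,-1.36,-1.22]}
{"k":10,"\u03b8":[-0.143,-1.388,-0.45],"w":[-4.137,-7.817,-6.388],"ee":[-0.06,-0.422,0.472],"u":[2.031,-0.881,-1.183]}
{"k":11,"\u03b8":[-0.183,-1.465,-0.513],"w":[-3.839,-7.55,-6.251],"ee":[-0.061,-0.416,0.448],"u":[2.679,-0.363,-1.107]}
{"k":12,"\u03b8":[-0.22,-1.539,-0.575],"w":[-3.509,-7.29,-6.072],"ee":[-0.062,-0.409,0.424],"u":[3.116,0.175,-1.004]}
{"k":13,"\u03b8":[-0.253,-1.61,-0.634],"w":[-3.153,-7.039,-5.862],"ee":[-0.062,-0.402,0.4],"u":[3.39,0.718,-0.882]}
{"k":14,"\u03b8":[-0.283,-1.68,-0.692],"w":[-2.774,-6.8,-5.628],"ee":[-0.063,-0.395,0.374],"u":[3.542,1.254,-0.753]}
{"k":15,"\u03b8":[-0.309,-1.746,-0.747],"w":[-2.375,-6.571,-5.377],"ee":[-0.064,-0.387,0.349],"u":[3.607,1.773,-0.623]}
{"k":16,"\u03b8":[-0.33,-1.811,-0.799],"w":[-1.956,-6.349,-5.112],"ee":[-0.065,-0.38,0.323],"u":[3.612,2.268,-0.501]}
{"k":17,"\u03b8":[-0.348,-1.873,-0.849],"w":[-1.518,-6.131,-4.836],"ee":[-0.065,-0.373,0.297],"u":[3.579,2.734,-0.392]}
{"k":18,"\u03b8":[-0.361,-1.933,-0.896],"w":[-1.06,-5.913,-4.55],"ee":[-0.066,-0.365,0.271],"u":[3.526,3.167,-0.299]}
{"k":19,"\u03b8":[-0.369,-1.991,-0.94],"w":[-0.583,-5.691,-4.255],"ee":[-0.066,-0.358,0.245],"u":[3.466,3.564,-0.226]}
{"k":20,"\u03b8":[-0.372,-2.047,-0.981],"w":[-0.087,-5.461,-3.954],"ee":[-0.066,-0.351,0.219],"u":[3.407,3.925,-0.174]}
{"k":21,"\u03b8":[-0.37,-2.101,-1.019],"w":[0.423,-5.222,-3.647],"ee":[-0.067,-0.343,0.193],"u":[3.371,4.249,-0.144]}
{"k":22,"\u03b8":[-0.364,-2.152,-1.054],"w":[0.95,-4.966,-3.336],"ee":[-0.067,-0.336,0.167],"u":[3.345,4.533,-0.135]}
{"k":23,"\u03b8":[-0.351,-2.2,-1.086],"w":[1.494,-4.689,-3.022],"ee":[-0.067,-0.328,0.142],"u":[3.328,4.778,-0.146]}
{"k":24,"\u03b8":[-0.334,-2.245,-1.114],"w":[2.053,-4.388,-2.708],"ee":[-0.067,-0.32,0.117],"u":[3.314,4.982,-0.175]}
{"k":25,"\u03b8":[-0.31,-2.287,-1.14],"w":[2.623,-4.06,-2.397],"ee":[-0.067,-0.313,0.093],"u":[3.298,5.143,-0.221]}
{"k":26,"\u03b8":[-0.281,-2.326,-1.162],"w":[3.2,-3.702,-2.092],"ee":[-0.067,-0.305,0.07],"u":[3.269,5.259,-0.279]}
{"k":27,"\u03b8":[-0.246,-2.361,-1.182],"w":[3.779,-3.314,-1.797],"ee":[-0.067,-0.296,0.047],"u":[3.213,5.327,-0.347]}
{"k":28,"\u03b8":[-0.206,-2.392,-1.198],"w":[4.354,-2.895,-1.515],"ee":[-0.067,-0.288,0.025],"u":[3.113,5.345,-0.423]}
{"k":29,"\u03b8":[-0.159,-2.419,-1.212],"w":[4.916,-2.447,-1.251],"ee":[-0.067,-0.28,0.004],"u":[2.949,5.308,-0.502]}
{"k":30,"\u03b8":[-0.107,-2.441,-1.223],"w":[5.459,-1.972,-1.005],"ee":[-0.067,-0.272,-0.017],"u":[2.703,5.213,-0.581]}
{"k":31,"\u03b8":[-0.05,-2.459,-1.232],"w":[5.971,-1.476,-0.783],"ee":[-0.067,-0.264,-0.036],"u":[2.356,5.056,-0.659]}
{"k":32,"\u03b8":[0.012,-2.471,-1.239],"w":[6.442,-0.964,-0.583],"ee":[-0.067,-0.257,-0.055],"u":[1.895,4.836,-0.732]}
{"k":33,"\u03b8":[0.078,-2.478,-1.244],"w":[6.861,-0.443,-0.408],"ee":[-0.066,-0.25,-0.073],"u":[1.314,4.552,-0.801]}
{"k":34,"\u03b8":[0.149,-2.48,-1.247],"w":[7.219,0.077,-0.256],"ee":[-0.066,-0.243,-0.091],"u":[0.614,4.21,-0.863]}
{"k":35,"\u03b8":[0.222,-2.476,-1.249],"w":[7.505,0.587,-0.123],"ee":[-0.065,-0.237,-0.107],"u":[-0.194,3.82,-0.919]}
{"k":36,"\u03b8":[0.299,-2.468,-1.25],"w":[7.714,1.079,-0.01],"ee":[-0.064,-0.231,-0.124],"u":[-1.087,3.386,-0.968]}
{"k":37,"\u03b8":[0.376,-2.455,-1.25],"w":[7.842,1.545,0.075],"ee":[-0.062,-0.226,-0.14],"u":[-2.037,2.921,-0.998]}
{"k":38,"\u03b8":[0.455,-2.437,-1.248],"w":[7.89,1.975,0.15],"ee":[-0.06,-0.221,-0.156],"u":[-3.011,2.441,-1.024]}
{"k":39,"\u03b8":[0.534,-2.416,-1.247],"w":[7.858,2.363,0.22],"ee":[-0.058,-0.216,-0.172],"u":[-3.976,1.962,-1.051]}
{"k":40,"\u03b8":[0.612,-2.39,-1.244],"w":[7.755,2.704,0.289],"ee":[-0.056,-0.212,-0.188],"u":[-4.899,1.5,-1.078]}
{"k":41,"\u03b8":[0.689,-2.362,-1.241],"w":[7.589,2.994,0.357],"ee":[-0.053,-0.209,-0.204],"u":[-5.755,1.067,-1.106]}
{"k":42,"\u03b8":[0.763,-2.331,-1.237],"w":[7.371,3.232,0.425],"ee":[-0.05,-0.206,-0.22],"u":[-6.524,0.674,-1.134]}
{"k":43,"\u03b8":[0.836,-2.298,-1.232],"w":[7.112,3.419,0.492],"ee":[-0.046,-0.202,-0.236],"u":[-7.196,0.328,-1.162]}
{"k":44,"\u03b8":[0.905,-2.263,-1.227],"w":[6.823,3.556,0.557],"ee":[-0.043,-0.199,-0.251],"u":[-7.764,0.033,-1.188]}
{"k":45,"\u03b8":[0.972,-2.227,-1.221],"w":[6.514,3.647,0.62],"ee":[-0.039,-0.197,-0.267]}
{"summary": "max |u| (N\u00b7m): 11.862"}


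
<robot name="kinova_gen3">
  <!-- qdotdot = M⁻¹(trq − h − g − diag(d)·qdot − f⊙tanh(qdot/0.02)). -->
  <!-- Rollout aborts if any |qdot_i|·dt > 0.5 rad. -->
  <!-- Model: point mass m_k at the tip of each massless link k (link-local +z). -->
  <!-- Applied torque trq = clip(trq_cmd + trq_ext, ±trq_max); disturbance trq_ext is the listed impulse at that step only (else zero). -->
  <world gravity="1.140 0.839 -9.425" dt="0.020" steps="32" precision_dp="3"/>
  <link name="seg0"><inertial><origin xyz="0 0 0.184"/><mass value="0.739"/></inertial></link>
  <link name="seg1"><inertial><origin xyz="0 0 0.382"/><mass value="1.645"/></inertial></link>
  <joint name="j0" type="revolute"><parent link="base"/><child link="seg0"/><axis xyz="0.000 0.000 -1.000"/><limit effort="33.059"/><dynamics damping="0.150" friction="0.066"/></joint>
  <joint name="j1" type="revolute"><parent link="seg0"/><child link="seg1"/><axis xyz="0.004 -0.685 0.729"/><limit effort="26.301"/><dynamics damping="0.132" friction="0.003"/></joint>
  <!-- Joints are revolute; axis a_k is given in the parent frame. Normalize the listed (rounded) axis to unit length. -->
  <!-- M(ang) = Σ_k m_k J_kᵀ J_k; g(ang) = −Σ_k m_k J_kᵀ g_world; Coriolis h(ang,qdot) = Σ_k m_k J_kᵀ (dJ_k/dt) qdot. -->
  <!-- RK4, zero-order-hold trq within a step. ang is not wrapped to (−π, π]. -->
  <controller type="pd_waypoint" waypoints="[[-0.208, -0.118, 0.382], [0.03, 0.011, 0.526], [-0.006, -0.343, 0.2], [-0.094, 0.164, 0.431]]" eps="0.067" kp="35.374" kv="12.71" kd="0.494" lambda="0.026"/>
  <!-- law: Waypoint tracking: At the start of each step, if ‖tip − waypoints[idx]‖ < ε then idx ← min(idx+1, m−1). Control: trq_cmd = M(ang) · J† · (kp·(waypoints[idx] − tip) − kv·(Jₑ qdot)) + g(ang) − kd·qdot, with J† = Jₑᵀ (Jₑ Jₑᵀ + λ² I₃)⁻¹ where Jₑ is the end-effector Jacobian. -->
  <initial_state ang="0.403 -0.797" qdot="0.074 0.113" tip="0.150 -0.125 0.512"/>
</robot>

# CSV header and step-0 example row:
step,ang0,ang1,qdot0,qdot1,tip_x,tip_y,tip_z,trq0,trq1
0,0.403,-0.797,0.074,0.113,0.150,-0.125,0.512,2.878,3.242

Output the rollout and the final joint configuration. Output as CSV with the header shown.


step,ang0,ang1,qdot0,qdot1,tip_x,tip_y,tip_z,trq0,trq1
1,0.414,-0.791,0.976,0.531,0.148,-0.126,0.513,1.849,2.684
2,0.438,-0.778,1.464,0.740,0.144,-0.127,0.514,1.296,2.333
3,0.470,-0.762,1.732,0.828,0.138,-0.128,0.516,0.995,2.107
4,0.506,-0.745,1.879,0.849,0.131,-0.129,0.519,0.832,1.953
5,0.544,-0.729,1.957,0.831,0.125,-0.131,0.521,0.743,1.839
6,0.584,-0.712,1.996,0.793,0.118,-0.132,0.522,0.695,1.748
7,0.624,-0.697,2.012,0.743,0.111,-0.134,0.524,0.669,1.671
8,0.664,-0.683,2.014,0.686,0.104,-0.135,0.526,0.655,1.603
9,0.704,-0.670,2.007,0.626,0.098,-0.136,0.527,0.647,1.541
10,0.744,-0.658,1.994,0.564,0.091,-0.137,0.529,0.642,1.483
11,0.784,-0.647,1.976,0.501,0.085,-0.138,0.530,0.640,1.430
12,0.823,-0.638,1.956,0.438,0.079,-0.139,0.531,0.639,1.381
13,0.862,-0.630,1.932,0.375,0.073,-0.140,0.532,0.638,1.336
14,0.901,-0.623,1.907,0.313,0.068,-0.141,0.532,0.638,1.295
15,0.938,-0.617,1.880,0.251,0.062,-0.143,0.533,0.638,1.257
16,0.976,-0.613,1.851,0.190,0.056,-0.144,0.533,0.638,1.224
17,1.013,-0.609,1.821,0.131,0.051,-0.145,0.534,0.638,1.195
18,1.049,-0.607,1.789,0.073,0.046,-0.146,0.534,0.637,1.170
19,1.084,-0.607,1.757,0.016,0.041,-0.147,0.534,0.636,1.148
20,1.119,-0.607,1.724,-0.038,0.035,-0.149,0.534,0.635,1.130
21,1.153,-0.608,1.691,-0.090,0.030,-0.150,0.534,0.633,1.115
22,1.187,-0.610,1.657,-0.141,0.025,-0.152,0.534,0.631,1.105
23,1.219,-0.614,1.622,-0.190,0.020,-0.153,0.533,0.628,1.099
24,1.251,-0.618,1.587,-0.237,0.015,-0.155,0.533,0.625,1.097
25,1.283,-0.623,1.551,-0.282,0.010,-0.157,0.532,0.620,1.099
26,1.313,-0.629,1.515,-0.324,0.005,-0.158,0.532,0.615,1.104
27,1.343,-0.636,1.478,-0.364,-0.000,-0.160,0.531,0.609,1.113
28,1.373,-0.644,1.441,-0.402,-0.006,-0.161,0.530,0.603,1.125
29,1.401,-0.652,1.404,-0.437,-0.011,-0.163,0.529,0.595,1.140
30,1.429,-0.661,1.366,-0.470,-0.016,-0.165,0.528,0.586,1.157
31,1.456,-0.671,1.328,-0.500,-0.021,-0.166,0.527,0.576,1.177
32,1.482,-0.681,1.290,-0.527,-0.027,-0.168,0.526,,
# final ang (rad): 1.482 -0.681


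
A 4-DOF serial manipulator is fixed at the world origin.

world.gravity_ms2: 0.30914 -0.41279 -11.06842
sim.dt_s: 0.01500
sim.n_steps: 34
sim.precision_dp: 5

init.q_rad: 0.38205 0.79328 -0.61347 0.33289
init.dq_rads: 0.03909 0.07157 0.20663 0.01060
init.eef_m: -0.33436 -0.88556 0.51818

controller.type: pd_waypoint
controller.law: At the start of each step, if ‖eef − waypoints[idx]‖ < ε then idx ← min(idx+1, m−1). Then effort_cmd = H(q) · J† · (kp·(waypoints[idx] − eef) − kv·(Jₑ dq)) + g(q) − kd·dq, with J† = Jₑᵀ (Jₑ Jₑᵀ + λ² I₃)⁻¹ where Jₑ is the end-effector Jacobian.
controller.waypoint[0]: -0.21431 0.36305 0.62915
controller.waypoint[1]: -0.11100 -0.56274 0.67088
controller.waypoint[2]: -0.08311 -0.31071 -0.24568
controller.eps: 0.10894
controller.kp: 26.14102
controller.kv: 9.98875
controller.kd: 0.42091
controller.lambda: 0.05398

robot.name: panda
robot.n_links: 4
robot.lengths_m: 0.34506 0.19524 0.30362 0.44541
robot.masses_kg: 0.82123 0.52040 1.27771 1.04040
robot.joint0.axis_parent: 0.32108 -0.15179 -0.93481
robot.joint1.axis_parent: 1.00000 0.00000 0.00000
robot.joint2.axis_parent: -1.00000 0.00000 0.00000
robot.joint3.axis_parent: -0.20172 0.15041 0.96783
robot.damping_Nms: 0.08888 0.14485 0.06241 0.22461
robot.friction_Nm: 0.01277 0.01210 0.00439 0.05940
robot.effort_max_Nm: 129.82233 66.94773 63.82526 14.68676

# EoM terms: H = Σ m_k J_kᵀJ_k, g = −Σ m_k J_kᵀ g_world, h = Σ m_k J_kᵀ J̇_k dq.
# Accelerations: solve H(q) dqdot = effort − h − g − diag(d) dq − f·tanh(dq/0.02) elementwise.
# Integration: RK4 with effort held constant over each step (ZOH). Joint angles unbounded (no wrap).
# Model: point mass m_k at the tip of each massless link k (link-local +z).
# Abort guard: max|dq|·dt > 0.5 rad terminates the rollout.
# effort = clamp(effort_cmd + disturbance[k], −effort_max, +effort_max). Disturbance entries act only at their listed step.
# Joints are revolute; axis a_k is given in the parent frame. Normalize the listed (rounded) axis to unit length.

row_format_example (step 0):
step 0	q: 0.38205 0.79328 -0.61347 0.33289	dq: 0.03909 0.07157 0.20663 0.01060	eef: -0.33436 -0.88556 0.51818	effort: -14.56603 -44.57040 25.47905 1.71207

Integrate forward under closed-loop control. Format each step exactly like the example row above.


step 1	q: 0.38323 0.77338 -0.63417 0.32845	dq: 0.12733 -2.71129 -2.97910 -0.26250	eef: -0.33484 -0.88318 0.51980	effort: -13.82067 -40.10613 24.95743 1.71524
step 2	q: 0.38514 0.72220 -0.68833 0.31070	dq: 0.14271 -4.13003 -4.31118 -1.59451	eef: -0.33516 -0.87702 0.52273	effort: -13.03769 -36.07621 23.25182 2.09285
step 3	q: 0.38788 0.65240 -0.76157 0.29670	dq: 0.20100 -5.10068 -5.27936 -0.96372	eef: -0.33510 -0.86798 0.52772	effort: -11.66699 -31.69609 20.96915 1.59687
step 4	q: 0.39078 0.57271 -0.84162 0.27281	dq: 0.19909 -5.55904 -5.47257 -1.82046	eef: -0.33482 -0.85670 0.53452	effort: -10.68464 -28.19725 18.82915 1.76569
step 5	q: 0.39429 0.48596 -0.92686 0.25550	dq: 0.25552 -5.98315 -5.81457 -0.90934	eef: -0.33411 -0.84349 0.54311	effort: -9.36990 -24.64630 16.76276 1.18848
step 6	q: 0.39785 0.39541 -1.01220 0.23093	dq: 0.23643 -6.13496 -5.66116 -1.89513	eef: -0.33315 -0.82867 0.55294	effort: -8.61951 -22.09311 15.15806 1.47632
step 7	q: 0.40203 0.30141 -1.09899 0.21485	dq: 0.29983 -6.37832 -5.82803 -0.80904	eef: -0.33177 -0.81245 0.56389	effort: -7.50741 -19.37498 13.65251 0.88125
step 8	q: 0.40617 0.20570 -1.18388 0.19161	dq: 0.27136 -6.42505 -5.58198 -1.83217	eef: -0.33018 -0.79504 0.57544	effort: -6.98080 -17.55850 12.61183 1.24155
step 9	q: 0.41093 0.10802 -1.26881 0.17658	dq: 0.33906 -6.58600 -5.66990 -0.73545	eef: -0.32819 -0.77661 0.58757	effort: -6.08392 -15.49159 11.59145 0.68667
step 10	q: 0.41560 0.00949 -1.35125 0.15481	dq: 0.30366 -6.59036 -5.40347 -1.74138	eef: -0.32601 -0.75733 0.59982	effort: -5.70535 -14.16850 10.97006 1.07816
step 11	q: 0.42087 -0.09031 -1.43308 0.14054	dq: 0.37365 -6.70708 -5.44688 -0.68593	eef: -0.32348 -0.73737 0.61226	effort: -4.97567 -12.55837 10.29445 0.57076
step 12	q: 0.42600 -0.19052 -1.51223 0.11994	dq: 0.33064 -6.68951 -5.17989 -1.66309	eef: -0.32077 -0.71684 0.62453	effort: -4.68117 -11.55559 9.95303 0.97344
step 13	q: 0.43169 -0.29157 -1.59042 0.10620	dq: 0.40364 -6.78019 -5.19930 -0.62443	eef: -0.31774 -0.69591 0.63675	effort: -4.06348 -10.25391 9.49786 0.49055
step 14	q: 0.43714 -0.39274 -1.66587 0.08628	dq: 0.34726 -6.74326 -4.92893 -1.63546	eef: -0.31456 -0.67468 0.64862	effort: -3.82022 -9.47566 9.33781 0.92148
step 15	q: 0.44314 -0.49448 -1.74019 0.07310	dq: 0.42157 -6.81405 -4.93107 -0.62417	eef: -0.31106 -0.65331 0.66030	effort: -3.27865 -8.39416 9.01424 0.45953
step 16	q: 0.44881 -0.59609 -1.81178 0.05396	dq: 0.35696 -6.76463 -4.67402 -1.56626	eef: -0.30742 -0.63185 0.67153	effort: -3.04673 -7.75623 8.94940 0.86617
step 17	q: 0.45493 -0.69797 -1.88207 0.04089	dq: 0.43614 -6.81827 -4.66792 -0.53286	eef: -0.30348 -0.61047 0.68250	effort: -2.55724 -6.83742 8.68890 0.39764
step 18	q: 0.46060 -0.79946 -1.94964 0.02193	dq: 0.34741 -6.74439 -4.40192 -1.60190	eef: -0.29942 -0.58919 0.69298	effort: -2.35339 -6.34055 8.69244 0.86301
step 19	q: 0.46673 -0.90096 -2.01592 0.00955	dq: 0.43150 -6.78027 -4.39002 -0.55032	eef: -0.29508 -0.56817 0.70318	effort: -1.90251 -5.55495 8.45199 0.38705
step 20	q: 0.47230 -1.00183 -2.07958 -0.00844	dq: 0.33885 -6.69548 -4.14707 -1.50687	eef: -0.29063 -0.54740 0.71288	effort: -1.70031 -5.13995 8.46243 0.80350
step 21	q: 0.47827 -1.10238 -2.14181 -0.02075	dq: 0.42526 -6.70695 -4.12205 -0.49843	eef: -0.28594 -0.52702 0.72228	effort: -1.29785 -4.48481 8.22119 0.34624
step 22	q: 0.48366 -1.20206 -2.20160 -0.03779	dq: 0.32263 -6.60692 -3.89238 -1.45131	eef: -0.28119 -0.50700 0.73120	effort: -1.11994 -4.16017 8.23308 0.76262
step 23	q: 0.48946 -1.30110 -2.25992 -0.04948	dq: 0.41723 -6.59385 -3.85833 -0.45621	eef: -0.27627 -0.48747 0.73984	effort: -0.76336 -3.62065 7.97075 0.31154
step 24	q: 0.49476 -1.39907 -2.31600 -0.06504	dq: 0.31711 -6.48592 -3.65141 -1.33722	eef: -0.27134 -0.46837 0.74802	effort: -0.61598 -3.36969 7.96464 0.69907
step 25	q: 0.50050 -1.49607 -2.37054 -0.07593	dq: 0.42335 -6.44525 -3.60505 -0.37539	eef: -0.26633 -0.44981 0.75594	effort: -0.31336 -2.94096 7.67602 0.26459
step 26	q: 0.50596 -1.59181 -2.42304 -0.08967	dq: 0.33088 -6.33280 -3.41948 -1.20784	eef: -0.26140 -0.43171 0.76345	effort: -0.21110 -2.75967 7.65162 0.63552
step 27	q: 0.51201 -1.68629 -2.47396 -0.09927	dq: 0.45241 -6.26169 -3.35640 -0.30331	eef: -0.25649 -0.41415 0.77072	effort: 0.02967 -2.43475 7.33957 0.23034
step 28	q: 0.51811 -1.77933 -2.52298 -0.11073	dq: 0.38456 -6.14933 -3.19439 -1.01940	eef: -0.25176 -0.39707 0.77764	effort: 0.08355 -2.30784 7.28694 0.55559
step 29	q: 0.52506 -1.87079 -2.57032 -0.11868	dq: 0.52046 -6.04402 -3.10672 -0.23772	eef: -0.24717 -0.38051 0.78433	effort: 0.24909 -2.08146 6.96918 0.21084
step 30	q: 0.53250 -1.96060 -2.61579 -0.12754	dq: 0.49450 -5.92865 -2.96196 -0.78487	eef: -0.24286 -0.36440 0.79073	effort: 0.25219 -1.99724 6.88337 0.46701
step 31	q: 0.54119 -2.04848 -2.65939 -0.13349	dq: 0.64216 -5.78763 -2.84318 -0.19588	eef: -0.23882 -0.34877 0.79695	effort: 0.32768 -1.85969 6.58667 0.21491
step 32	q: 0.55097 -2.13436 -2.70099 -0.13954	dq: 0.68028 -5.65550 -2.70072 -0.50389	eef: -0.23516 -0.33355 0.80292	effort: 0.27952 -1.80767 6.46181 0.36927
step 33	q: 0.56249 -2.21789 -2.74041 -0.14334	dq: 0.84343 -5.47936 -2.54761 -0.12280	eef: -0.23186 -0.31873 0.80873	effort: 0.25477 -1.74137 6.20824 0.21556
step 34	q: 0.57581 -2.29892 -2.77745 -0.14672	dq: 0.94999 -5.31250 -2.38444 -0.25314	eef: -0.22900 -0.30425 0.81435
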